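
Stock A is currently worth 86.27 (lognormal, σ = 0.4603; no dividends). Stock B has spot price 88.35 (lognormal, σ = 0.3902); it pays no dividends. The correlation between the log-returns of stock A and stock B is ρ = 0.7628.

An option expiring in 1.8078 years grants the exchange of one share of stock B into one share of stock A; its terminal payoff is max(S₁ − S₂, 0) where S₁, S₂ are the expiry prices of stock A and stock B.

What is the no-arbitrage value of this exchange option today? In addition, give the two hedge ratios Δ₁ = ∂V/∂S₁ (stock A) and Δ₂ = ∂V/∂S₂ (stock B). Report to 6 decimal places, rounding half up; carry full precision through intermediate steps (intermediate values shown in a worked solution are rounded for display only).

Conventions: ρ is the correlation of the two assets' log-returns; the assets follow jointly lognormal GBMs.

exchange price = 12.948348
Δ1 = 0.556773
Δ2 = -0.397107

σ_eff = √(σ₁² + σ₂² − 2ρσ₁σ₂) = √(0.4603² + 0.3902² − 2·0.7628·0.4603·0.3902) = 0.300201
d₁ = (ln(S₁/S₂) + (q₂ − q₁ + σ_eff²/2)T) / (σ_eff√T) = (ln(86.27/88.35) + (0.0 − 0.0 + 0.045060)·1.8078) / 0.403633 = 0.142792
d₂ = d₁ − σ_eff√T = 0.142792 − 0.403633 = -0.260841
N(d₁) = 0.556773,  N(d₂) = 0.397107
V = S₁·e^{−q₁T}·N(d₁) − S₂·e^{−q₂T}·N(d₂) = 48.032792 − 35.084444 = 12.948348
Key observation: r never enters — measured in units of stock B, the claim is a call on S₁/S₂ struck at 1, so only the dividend yields and σ_eff matter.
Δ₁ = e^{−q₁T}·N(d₁) = 0.556773;  Δ₂ = −e^{−q₂T}·N(d₂) = -0.397107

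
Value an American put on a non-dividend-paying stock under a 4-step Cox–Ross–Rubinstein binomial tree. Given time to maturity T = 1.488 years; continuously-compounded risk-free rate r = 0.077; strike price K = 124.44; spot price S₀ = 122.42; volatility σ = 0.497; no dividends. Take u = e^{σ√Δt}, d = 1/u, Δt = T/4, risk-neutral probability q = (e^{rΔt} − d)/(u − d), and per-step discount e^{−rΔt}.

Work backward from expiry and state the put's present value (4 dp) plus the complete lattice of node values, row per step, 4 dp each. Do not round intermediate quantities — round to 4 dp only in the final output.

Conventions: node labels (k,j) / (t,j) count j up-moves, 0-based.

Δt=0.37200, u=1.35409, d=0.73850, q=0.47200, disc=e^(-rΔt)=0.97176
k=4 terminal: V=max(K-S,0) → 88.0265 57.6736 2.0200 0.0000 0.0000
k=3: j=0 S=49.3072 intr=75.1328 cont=71.6189 V=75.1328[EX]; j=1 S=90.4076 intr=34.0324 cont=30.5185 V=34.0324[EX]; j=2 S=165.7676 intr=0.0000 cont=1.0364 V=1.0364[hold]; j=3 S=303.9446 intr=0.0000 cont=0.0000 V=0.0000[hold]
k=2: j=0 S=66.7664 intr=57.6736 cont=54.1598 V=57.6736[EX]; j=1 S=122.4200 intr=2.0200 cont=17.9372 V=17.9372[hold]; j=2 S=224.4642 intr=0.0000 cont=0.5318 V=0.5318[hold]
k=1: j=0 S=90.4076 intr=34.0324 cont=37.8192 V=37.8192[hold]; j=1 S=165.7676 intr=0.0000 cont=9.4474 V=9.4474[hold]
k=0: j=0 S=122.4200 intr=2.0200 cont=23.7380 V=23.7380[hold]

price = 23.7380
tree:
23.7380
37.8192 9.4474
57.6736 17.9372 0.5318
75.1328 34.0324 1.0364 0.0000
88.0265 57.6736 2.0200 0.0000 0.0000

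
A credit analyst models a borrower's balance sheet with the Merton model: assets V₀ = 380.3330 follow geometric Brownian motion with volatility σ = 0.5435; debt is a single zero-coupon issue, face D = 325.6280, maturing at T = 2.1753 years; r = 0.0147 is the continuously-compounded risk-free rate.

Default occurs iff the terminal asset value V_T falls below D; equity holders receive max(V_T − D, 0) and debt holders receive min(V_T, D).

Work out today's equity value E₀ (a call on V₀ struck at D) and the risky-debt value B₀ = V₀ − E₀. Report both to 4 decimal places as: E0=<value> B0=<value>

E0=143.5892 B0=236.7438

Apply the equity-as-call identities (strike 325.6280, horizon 2.1753 years):
d₁ = [ln(V₀/D) + (r + σ²/2)T] / (σ√T)
   = [ln(380.3330/325.6280) + (0.0147 + 0.5·0.5435²)·2.1753] / (0.5435·√2.1753)
   = [0.155292 + 0.353260] / 0.801603 = 0.634419
d₂ = d₁ − σ√T = 0.634419 − 0.801603 = -0.167184
N(d₁) = 0.737096,  N(d₂) = 0.433613,  e^(−rT) = 0.968529
E₀ = V₀·N(d₁) − D·e^(−rT)·N(d₂)
   = 380.3330·0.737096 − 325.6280·0.968529·0.433613 = 143.589182
B₀ = V₀ − E₀ = 380.3330 − 143.589182 = 236.743818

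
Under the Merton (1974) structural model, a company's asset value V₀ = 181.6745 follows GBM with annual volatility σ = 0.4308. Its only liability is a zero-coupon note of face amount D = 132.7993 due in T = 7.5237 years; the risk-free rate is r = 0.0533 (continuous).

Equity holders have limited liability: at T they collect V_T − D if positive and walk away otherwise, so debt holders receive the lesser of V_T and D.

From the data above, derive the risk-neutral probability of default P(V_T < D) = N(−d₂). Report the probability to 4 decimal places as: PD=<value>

Apply the equity-as-call identities (strike 132.7993, horizon 7.5237 years):
d₁ = [ln(V₀/D) + (r + σ²/2)T] / (σ√T)
   = [ln(181.6745/132.7993) + (0.0533 + 0.5·0.4308²)·7.5237] / (0.4308·√7.5237)
   = [0.313378 + 1.099170] / 1.181657 = 1.195396
d₂ = d₁ − σ√T = 1.195396 − 1.181657 = 0.013739
risk-neutral PD = N(−d₂) = N(-0.013739) = 0.494519

PD=0.4945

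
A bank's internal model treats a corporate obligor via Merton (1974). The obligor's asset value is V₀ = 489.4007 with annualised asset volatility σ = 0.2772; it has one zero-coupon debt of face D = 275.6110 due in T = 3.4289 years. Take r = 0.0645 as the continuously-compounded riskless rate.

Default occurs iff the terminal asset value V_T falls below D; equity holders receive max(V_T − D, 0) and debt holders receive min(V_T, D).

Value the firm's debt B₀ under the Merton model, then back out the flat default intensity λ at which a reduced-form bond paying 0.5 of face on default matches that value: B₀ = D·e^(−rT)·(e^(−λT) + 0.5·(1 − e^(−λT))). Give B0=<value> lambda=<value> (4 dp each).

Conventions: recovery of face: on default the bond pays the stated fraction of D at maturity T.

B0=216.6161 lambda=0.0116

Apply the equity-as-call identities (strike 275.6110, horizon 3.4289 years):
d₁ = [ln(V₀/D) + (r + σ²/2)T] / (σ√T)
   = [ln(489.4007/275.6110) + (0.0645 + 0.5·0.2772²)·3.4289] / (0.2772·√3.4289)
   = [0.574191 + 0.352902] / 0.513299 = 1.806146
d₂ = d₁ − σ√T = 1.806146 − 0.513299 = 1.292846
N(d₁) = 0.964552,  N(d₂) = 0.901968,  e^(−rT) = 0.801585
E₀ = V₀·N(d₁) − D·e^(−rT)·N(d₂)
   = 489.4007·0.964552 − 275.6110·0.801585·0.901968 = 272.784642
B₀ = V₀ − E₀ = 489.4007 − 272.784642 = 216.616058
e^(−λT) = (B₀·e^(rT)/D − 0.5)/(1 − 0.5) = (216.6161·1.247528/275.6110 − 0.5)/0.5 = 0.96098607
λ = −ln(0.96098607)/3.4289 = 0.011606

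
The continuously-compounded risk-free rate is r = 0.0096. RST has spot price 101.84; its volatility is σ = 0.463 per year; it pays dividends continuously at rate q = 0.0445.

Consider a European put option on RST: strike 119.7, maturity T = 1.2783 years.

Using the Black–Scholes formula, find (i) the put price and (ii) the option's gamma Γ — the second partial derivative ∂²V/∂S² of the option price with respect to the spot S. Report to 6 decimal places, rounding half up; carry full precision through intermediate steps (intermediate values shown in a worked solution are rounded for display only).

σ√T = 0.463·√1.2783 = 0.523477
d₁ = (ln(S/K) + (r−q+σ²/2)T) / (σ√T) = (ln(101.84/119.7) + (0.0096−0.0445+0.463²/2)·1.2783) / 0.523477 = (-0.161586 + 0.092401) / 0.523477 = -0.132163
d₂ = d₁ − σ√T = -0.132163 − 0.523477 = -0.655640
e^{−rT} = 0.987803
e^{−qT} = 0.944703
N(−d₁) = 0.552572,  N(−d₂) = 0.743972
Put price V = K·e^{−rT}·N(−d₂) − S·e^{−qT}·N(−d₁) = 87.967303 − 53.162210 = 34.805093
φ(d₁) = (1/√(2π))·e^{−d₁²/2} = 0.395473
Γ = e^{−qT}·φ(d₁) / (S·σ·√T) = 0.007008

price = 34.805093
Γ = 0.007008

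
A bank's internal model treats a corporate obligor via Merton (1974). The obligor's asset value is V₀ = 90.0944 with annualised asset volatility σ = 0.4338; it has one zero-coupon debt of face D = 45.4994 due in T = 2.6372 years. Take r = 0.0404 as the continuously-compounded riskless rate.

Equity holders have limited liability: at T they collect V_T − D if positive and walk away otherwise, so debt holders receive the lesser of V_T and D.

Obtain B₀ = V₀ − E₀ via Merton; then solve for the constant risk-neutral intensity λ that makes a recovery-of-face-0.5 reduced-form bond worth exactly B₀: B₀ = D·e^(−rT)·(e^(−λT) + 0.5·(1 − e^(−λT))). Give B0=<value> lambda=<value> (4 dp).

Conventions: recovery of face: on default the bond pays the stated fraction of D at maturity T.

Equity is a call on the firm's assets struck at D = 45.4994:
d₁ = [ln(V₀/D) + (r + σ²/2)T] / (σ√T)
   = [ln(90.0944/45.4994) + (0.0404 + 0.5·0.4338²)·2.6372] / (0.4338·√2.6372)
   = [0.683159 + 0.354680] / 0.704468 = 1.473225
d₂ = d₁ − σ√T = 1.473225 − 0.704468 = 0.768757
N(d₁) = 0.929655,  N(d₂) = 0.778981,  e^(−rT) = 0.898937
E₀ = V₀·N(d₁) − D·e^(−rT)·N(d₂)
   = 90.0944·0.929655 − 45.4994·0.898937·0.778981 = 51.895523
B₀ = V₀ − E₀ = 90.0944 − 51.895523 = 38.198877
e^(−λT) = (B₀·e^(rT)/D − 0.5)/(1 − 0.5) = (38.1989·1.112426/45.4994 − 0.5)/0.5 = 0.86786794
λ = −ln(0.86786794)/2.6372 = 0.053737

B0=38.1989 lambda=0.0537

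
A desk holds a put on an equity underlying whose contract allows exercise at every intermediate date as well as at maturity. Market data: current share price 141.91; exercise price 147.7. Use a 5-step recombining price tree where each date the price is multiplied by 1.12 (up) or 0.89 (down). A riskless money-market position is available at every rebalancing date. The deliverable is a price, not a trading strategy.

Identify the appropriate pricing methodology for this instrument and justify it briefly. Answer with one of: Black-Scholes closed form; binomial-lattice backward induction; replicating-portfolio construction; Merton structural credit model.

Key observation: an American put (K = 147.7, S₀ = 141.91) on a 5-date tree has no closed form — the optimal stopping decision is embedded and must be resolved recursively from expiry.

framework: binomial-lattice backward induction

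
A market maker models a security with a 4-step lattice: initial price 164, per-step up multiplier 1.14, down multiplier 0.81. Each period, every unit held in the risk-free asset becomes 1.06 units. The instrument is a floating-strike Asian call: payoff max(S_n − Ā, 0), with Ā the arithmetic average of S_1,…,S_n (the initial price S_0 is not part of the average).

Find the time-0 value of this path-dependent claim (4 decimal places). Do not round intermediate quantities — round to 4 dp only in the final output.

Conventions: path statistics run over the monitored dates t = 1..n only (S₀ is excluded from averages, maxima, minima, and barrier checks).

price = 17.5297

Set p* = 0.7576 (from d < R < u); the path-dependent value is the discounted p*-expectation over all price paths.
Enumerate all 2^4 = 16 price paths (U = up ×1.14, D = down ×0.81); each path with k up-moves has probability p*^k·(1−p*)^(4−k).
DDDD: Ā=99.5483, payoff=0.0000, prob=0.003454
UDDD: Ā=140.1051, payoff=0.0000, prob=0.010793
DUDD: Ā=126.5751, payoff=0.0000, prob=0.010793
UUDD: Ā=178.1427, payoff=0.0000, prob=0.033729
DDUD: Ā=115.6158, payoff=0.0000, prob=0.010793
UDUD: Ā=162.7185, payoff=0.0000, prob=0.033729
DUUD: Ā=149.1885, payoff=0.0000, prob=0.033729
UUUD: Ā=209.9690, payoff=0.0000, prob=0.105403
DDDU: Ā=106.7387, payoff=0.0000, prob=0.010793
UDDU: Ā=150.2249, payoff=0.0000, prob=0.033729
DUDU: Ā=136.6949, payoff=3.1426, prob=0.033729
UUDU: Ā=192.3854, payoff=4.4229, prob=0.105403
DDUU: Ā=125.7356, payoff=14.1019, prob=0.033729
UDUU: Ā=176.9612, payoff=19.8471, prob=0.105403
DUUU: Ā=163.4312, payoff=33.3771, prob=0.105403
UUUU: Ā=230.0143, payoff=46.9752, prob=0.329385
Price = Σ prob·payoff / R^4 = 22.130781 / 1.262477 = 17.5297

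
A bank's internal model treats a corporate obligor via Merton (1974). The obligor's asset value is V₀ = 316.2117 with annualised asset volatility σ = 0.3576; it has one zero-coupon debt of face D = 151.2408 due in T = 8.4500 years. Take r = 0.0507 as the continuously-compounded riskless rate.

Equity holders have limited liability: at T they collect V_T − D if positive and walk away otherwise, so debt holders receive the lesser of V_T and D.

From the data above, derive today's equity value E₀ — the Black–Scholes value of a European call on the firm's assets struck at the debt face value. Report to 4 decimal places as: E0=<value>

E0=228.7111

Equity is a call on the firm's assets struck at D = 151.2408:
d₁ = [ln(V₀/D) + (r + σ²/2)T] / (σ√T)
   = [ln(316.2117/151.2408) + (0.0507 + 0.5·0.3576²)·8.4500] / (0.3576·√8.4500)
   = [0.737539 + 0.968699] / 1.039503 = 1.641397
d₂ = d₁ − σ√T = 1.641397 − 1.039503 = 0.601893
N(d₁) = 0.949642,  N(d₂) = 0.726377,  e^(−rT) = 0.651541
E₀ = V₀·N(d₁) − D·e^(−rT)·N(d₂)
   = 316.2117·0.949642 − 151.2408·0.651541·0.726377 = 228.711127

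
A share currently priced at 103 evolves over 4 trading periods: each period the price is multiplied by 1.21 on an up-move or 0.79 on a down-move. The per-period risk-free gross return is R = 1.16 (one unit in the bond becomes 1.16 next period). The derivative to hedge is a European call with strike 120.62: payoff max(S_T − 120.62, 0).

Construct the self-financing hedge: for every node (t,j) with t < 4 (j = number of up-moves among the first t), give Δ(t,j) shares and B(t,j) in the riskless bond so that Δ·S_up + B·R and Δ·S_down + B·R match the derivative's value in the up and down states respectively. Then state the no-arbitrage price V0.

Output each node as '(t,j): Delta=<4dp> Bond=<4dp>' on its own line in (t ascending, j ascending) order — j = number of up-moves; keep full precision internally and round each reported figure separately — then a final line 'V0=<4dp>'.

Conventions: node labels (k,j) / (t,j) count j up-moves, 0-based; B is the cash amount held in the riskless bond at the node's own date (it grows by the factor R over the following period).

(0,0): Delta=0.8726 Bond=-52.3211
(1,0): Delta=0.3971 Bond=-22.0073
(1,1): Delta=0.9145 Bond=-65.9201
(2,0): Delta=0.0000 Bond=0.0000
(2,1): Delta=0.4322 Bond=-28.9782
(2,2): Delta=0.9571 Bond=-82.8848
(3,0): Delta=0.0000 Bond=0.0000
(3,1): Delta=0.0000 Bond=0.0000
(3,2): Delta=0.4703 Bond=-38.1573
(3,3): Delta=1.0000 Bond=-103.9828
V0=37.5519

Under the risk-neutral measure, an up-move has probability p* = (R−d)/(u−d) = 0.8810 and values discount at R = 1.16.
Terminal payoffs: V(4,0)=0.0000, V(4,1)=0.0000, V(4,2)=0.0000, V(4,3)=23.5319, V(4,4)=100.1696
(3,0): S=50.7830. Δ = (V_up−V_dn)/(S_up−S_dn) = (0.0000−0.0000)/(61.4475−40.1186) = 0.0000. V = [p*·0.0000 + (1−p*)·0.0000]/1.16 = 0.0000. B = V − Δ·S = 0.0000.
(3,1): S=77.7816. Δ = (V_up−V_dn)/(S_up−S_dn) = (0.0000−0.0000)/(94.1157−61.4475) = 0.0000. V = [p*·0.0000 + (1−p*)·0.0000]/1.16 = 0.0000. B = V − Δ·S = 0.0000.
(3,2): S=119.1338. Δ = (V_up−V_dn)/(S_up−S_dn) = (23.5319−0.0000)/(144.1519−94.1157) = 0.4703. V = [p*·23.5319 + (1−p*)·0.0000]/1.16 = 17.8711. B = V − Δ·S = -38.1573.
(3,3): S=182.4708. Δ = (V_up−V_dn)/(S_up−S_dn) = (100.1696−23.5319)/(220.7896−144.1519) = 1.0000. V = [p*·100.1696 + (1−p*)·23.5319]/1.16 = 78.4880. B = V − Δ·S = -103.9828.
(2,0): S=64.2823. Δ = (V_up−V_dn)/(S_up−S_dn) = (0.0000−0.0000)/(77.7816−50.7830) = 0.0000. V = [p*·0.0000 + (1−p*)·0.0000]/1.16 = 0.0000. B = V − Δ·S = 0.0000.
(2,1): S=98.4577. Δ = (V_up−V_dn)/(S_up−S_dn) = (17.8711−0.0000)/(119.1338−77.7816) = 0.4322. V = [p*·17.8711 + (1−p*)·0.0000]/1.16 = 13.5721. B = V − Δ·S = -28.9782.
(2,2): S=150.8023. Δ = (V_up−V_dn)/(S_up−S_dn) = (78.4880−17.8711)/(182.4708−119.1338) = 0.9571. V = [p*·78.4880 + (1−p*)·17.8711]/1.16 = 61.4411. B = V − Δ·S = -82.8848.
(1,0): S=81.3700. Δ = (V_up−V_dn)/(S_up−S_dn) = (13.5721−0.0000)/(98.4577−64.2823) = 0.3971. V = [p*·13.5721 + (1−p*)·0.0000]/1.16 = 10.3072. B = V − Δ·S = -22.0073.
(1,1): S=124.6300. Δ = (V_up−V_dn)/(S_up−S_dn) = (61.4411−13.5721)/(150.8023−98.4577) = 0.9145. V = [p*·61.4411 + (1−p*)·13.5721]/1.16 = 48.0538. B = V − Δ·S = -65.9201.
(0,0): S=103.0000. Δ = (V_up−V_dn)/(S_up−S_dn) = (48.0538−10.3072)/(124.6300−81.3700) = 0.8726. V = [p*·48.0538 + (1−p*)·10.3072]/1.16 = 37.5519. B = V − Δ·S = -52.3211.
As a check, the time-0 holding Δ(0,0)·S0 + B(0,0) comes to 37.5519 — exactly V0.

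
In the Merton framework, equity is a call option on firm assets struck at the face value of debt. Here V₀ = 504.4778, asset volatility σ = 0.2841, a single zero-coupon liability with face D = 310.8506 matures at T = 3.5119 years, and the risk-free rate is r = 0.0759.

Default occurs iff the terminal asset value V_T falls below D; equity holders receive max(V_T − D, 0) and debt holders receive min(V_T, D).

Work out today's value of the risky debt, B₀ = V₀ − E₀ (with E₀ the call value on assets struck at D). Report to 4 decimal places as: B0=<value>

Work the structural quantities from V₀ = 504.4778 against face 310.8506:
d₁ = [ln(V₀/D) + (r + σ²/2)T] / (σ√T)
   = [ln(504.4778/310.8506) + (0.0759 + 0.5·0.2841²)·3.5119] / (0.2841·√3.5119)
   = [0.484211 + 0.408281] / 0.532405 = 1.676340
d₂ = d₁ − σ√T = 1.676340 − 0.532405 = 1.143935
N(d₁) = 0.953164,  N(d₂) = 0.873675,  e^(−rT) = 0.766015
E₀ = V₀·N(d₁) − D·e^(−rT)·N(d₂)
   = 504.4778·0.953164 − 310.8506·0.766015·0.873675 = 272.814000
B₀ = V₀ − E₀ = 504.4778 − 272.814000 = 231.663800

B0=231.6638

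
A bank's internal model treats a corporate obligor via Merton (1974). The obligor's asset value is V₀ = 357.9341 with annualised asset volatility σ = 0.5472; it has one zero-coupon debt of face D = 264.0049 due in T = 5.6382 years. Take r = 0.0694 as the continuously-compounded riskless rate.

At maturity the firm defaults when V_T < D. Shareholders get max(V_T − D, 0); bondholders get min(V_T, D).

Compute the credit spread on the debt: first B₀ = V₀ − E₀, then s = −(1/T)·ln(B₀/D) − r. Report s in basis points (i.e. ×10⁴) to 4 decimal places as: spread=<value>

Equity is a call on the firm's assets struck at D = 264.0049:
d₁ = [ln(V₀/D) + (r + σ²/2)T] / (σ√T)
   = [ln(357.9341/264.0049) + (0.0694 + 0.5·0.5472²)·5.6382] / (0.5472·√5.6382)
   = [0.304381 + 1.235408] / 1.299321 = 1.185073
d₂ = d₁ − σ√T = 1.185073 − 1.299321 = -0.114248
N(d₁) = 0.882006,  N(d₂) = 0.454521,  e^(−rT) = 0.676183
E₀ = V₀·N(d₁) − D·e^(−rT)·N(d₂)
   = 357.9341·0.882006 − 264.0049·0.676183·0.454521 = 234.560826
B₀ = V₀ − E₀ = 357.9341 − 234.560826 = 123.373274
spread = −(1/T)·ln(B₀/D) − r = −(1/5.6382)·ln(123.373274/264.0049) − 0.0694 = 0.06552837
in basis points: 0.06552837 × 10⁴ = 655.2837 bp

spread=655.2837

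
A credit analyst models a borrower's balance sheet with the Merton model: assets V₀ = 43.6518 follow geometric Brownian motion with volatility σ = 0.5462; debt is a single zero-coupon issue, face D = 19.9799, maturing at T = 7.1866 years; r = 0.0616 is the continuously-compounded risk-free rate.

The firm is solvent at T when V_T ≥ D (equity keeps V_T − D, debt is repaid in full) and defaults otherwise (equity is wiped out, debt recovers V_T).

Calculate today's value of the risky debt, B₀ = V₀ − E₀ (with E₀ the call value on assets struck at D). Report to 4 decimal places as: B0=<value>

B0=9.4979

Apply the equity-as-call identities (strike 19.9799, horizon 7.1866 years):
d₁ = [ln(V₀/D) + (r + σ²/2)T] / (σ√T)
   = [ln(43.6518/19.9799) + (0.0616 + 0.5·0.5462²)·7.1866] / (0.5462·√7.1866)
   = [0.781518 + 1.514700] / 1.464244 = 1.568193
d₂ = d₁ − σ√T = 1.568193 − 1.464244 = 0.103949
N(d₁) = 0.941582,  N(d₂) = 0.541395,  e^(−rT) = 0.642303
E₀ = V₀·N(d₁) − D·e^(−rT)·N(d₂)
   = 43.6518·0.941582 − 19.9799·0.642303·0.541395 = 34.153939
B₀ = V₀ − E₀ = 43.6518 − 34.153939 = 9.497861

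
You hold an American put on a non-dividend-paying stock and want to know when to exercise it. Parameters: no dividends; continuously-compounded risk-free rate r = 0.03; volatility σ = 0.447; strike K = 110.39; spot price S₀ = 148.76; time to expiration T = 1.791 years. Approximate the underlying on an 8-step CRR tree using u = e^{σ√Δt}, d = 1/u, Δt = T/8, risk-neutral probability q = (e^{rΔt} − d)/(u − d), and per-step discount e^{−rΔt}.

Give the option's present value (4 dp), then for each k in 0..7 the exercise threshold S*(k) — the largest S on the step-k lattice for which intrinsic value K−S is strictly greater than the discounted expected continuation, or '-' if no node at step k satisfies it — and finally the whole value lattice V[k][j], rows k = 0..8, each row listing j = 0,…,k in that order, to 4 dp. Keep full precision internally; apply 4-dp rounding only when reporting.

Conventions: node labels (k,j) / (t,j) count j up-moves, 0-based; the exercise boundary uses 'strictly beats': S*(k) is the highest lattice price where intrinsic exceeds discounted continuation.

price = 13.3670
boundary = - - - - - 51.6678 63.8371 78.8726
tree:
13.3670
19.1086 6.9057
26.6283 10.6698 2.6429
36.0035 16.1481 4.4746 0.5581
46.9642 23.8216 7.4880 1.0465 0.0000
58.7222 34.0177 12.3487 1.9624 0.0000 0.0000
68.5717 46.5529 19.9819 3.6800 0.0000 0.0000 0.0000
76.5435 58.7222 31.5174 6.9008 0.0000 0.0000 0.0000 0.0000
82.9957 68.5717 46.5529 12.9405 0.0000 0.0000 0.0000 0.0000 0.0000

Δt=0.22387, u=1.23553, d=0.80937, q=0.46313, disc=e^(-rΔt)=0.99331
k=8 terminal: V=max(K-S,0) → 82.9957 68.5717 46.5529 12.9405 0.0000 0.0000 0.0000 0.0000 0.0000
k=7: j=0 S=33.8465 intr=76.5435 cont=75.8046 V=76.5435[EX]; j=1 S=51.6678 intr=58.7222 cont=57.9833 V=58.7222[EX]; j=2 S=78.8726 intr=31.5174 cont=30.7784 V=31.5174[EX]; j=3 S=120.4018 intr=0.0000 cont=6.9008 V=6.9008[hold]; j=4 S=183.7974 intr=0.0000 cont=0.0000 V=0.0000[hold]; j=5 S=280.5731 intr=0.0000 cont=0.0000 V=0.0000[hold]; j=6 S=428.3044 intr=0.0000 cont=0.0000 V=0.0000[hold]; j=7 S=653.8213 intr=0.0000 cont=0.0000 V=0.0000[hold]  S*(7)=78.8726
k=6: j=0 S=41.8183 intr=68.5717 cont=67.8328 V=68.5717[EX]; j=1 S=63.8371 intr=46.5529 cont=45.8140 V=46.5529[EX]; j=2 S=97.4495 intr=12.9405 cont=19.9819 V=19.9819[hold]; j=3 S=148.7600 intr=0.0000 cont=3.6800 V=3.6800[hold]; j=4 S=227.0872 intr=0.0000 cont=0.0000 V=0.0000[hold]; j=5 S=346.6564 intr=0.0000 cont=0.0000 V=0.0000[hold]; j=6 S=529.1829 intr=0.0000 cont=0.0000 V=0.0000[hold]  S*(6)=63.8371
k=5: j=0 S=51.6678 intr=58.7222 cont=57.9833 V=58.7222[EX]; j=1 S=78.8726 intr=31.5174 cont=34.0177 V=34.0177[hold]; j=2 S=120.4018 intr=0.0000 cont=12.3487 V=12.3487[hold]; j=3 S=183.7974 intr=0.0000 cont=1.9624 V=1.9624[hold]; j=4 S=280.5731 intr=0.0000 cont=0.0000 V=0.0000[hold]; j=5 S=428.3044 intr=0.0000 cont=0.0000 V=0.0000[hold]  S*(5)=51.6678
k=4: j=0 S=63.8371 intr=46.5529 cont=46.9642 V=46.9642[hold]; j=1 S=97.4495 intr=12.9405 cont=23.8216 V=23.8216[hold]; j=2 S=148.7600 intr=0.0000 cont=7.4880 V=7.4880[hold]; j=3 S=227.0872 intr=0.0000 cont=1.0465 V=1.0465[hold]; j=4 S=346.6564 intr=0.0000 cont=0.0000 V=0.0000[hold]  S*(4)=-
k=3: j=0 S=78.8726 intr=31.5174 cont=36.0035 V=36.0035[hold]; j=1 S=120.4018 intr=0.0000 cont=16.1481 V=16.1481[hold]; j=2 S=183.7974 intr=0.0000 cont=4.4746 V=4.4746[hold]; j=3 S=280.5731 intr=0.0000 cont=0.5581 V=0.5581[hold]  S*(3)=-
k=2: j=0 S=97.4495 intr=12.9405 cont=26.6283 V=26.6283[hold]; j=1 S=148.7600 intr=0.0000 cont=10.6698 V=10.6698[hold]; j=2 S=227.0872 intr=0.0000 cont=2.6429 V=2.6429[hold]  S*(2)=-
k=1: j=0 S=120.4018 intr=0.0000 cont=19.1086 V=19.1086[hold]; j=1 S=183.7974 intr=0.0000 cont=6.9057 V=6.9057[hold]  S*(1)=-
k=0: j=0 S=148.7600 intr=0.0000 cont=13.3670 V=13.3670[hold]  S*(0)=-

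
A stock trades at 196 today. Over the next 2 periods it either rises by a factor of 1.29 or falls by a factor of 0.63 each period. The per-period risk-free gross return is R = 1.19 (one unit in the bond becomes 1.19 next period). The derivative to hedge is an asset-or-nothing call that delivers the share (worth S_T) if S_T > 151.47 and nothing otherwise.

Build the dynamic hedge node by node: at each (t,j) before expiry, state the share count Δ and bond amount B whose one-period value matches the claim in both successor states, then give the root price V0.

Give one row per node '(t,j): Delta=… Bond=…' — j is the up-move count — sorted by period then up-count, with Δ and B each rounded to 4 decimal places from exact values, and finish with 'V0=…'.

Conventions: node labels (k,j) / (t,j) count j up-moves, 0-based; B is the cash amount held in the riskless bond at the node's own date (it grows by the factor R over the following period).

(0,0): Delta=1.0766 Bond=-16.2684
(1,0): Delta=1.9545 Bond=-127.7721
(1,1): Delta=1.0000 Bond=0.0000
V0=194.7389

Under the risk-neutral measure, an up-move has probability p* = (R−d)/(u−d) = 0.8485 and values discount at R = 1.19.
Terminal payoffs: V(2,0)=0.0000, V(2,1)=159.2892, V(2,2)=326.1636
Node (1,0) S=123.4800: V=(p*·159.2892+(1−p*)·0.0000)/1.19=113.5752; Δ=(159.2892−0.0000)/(159.2892−77.7924)=1.9545; B=V−Δ·S=-127.7721
Node (1,1) S=252.8400: V=(p*·326.1636+(1−p*)·159.2892)/1.19=252.8400; Δ=(326.1636−159.2892)/(326.1636−159.2892)=1.0000; B=V−Δ·S=0.0000
Node (0,0) S=196.0000: V=(p*·252.8400+(1−p*)·113.5752)/1.19=194.7389; Δ=(252.8400−113.5752)/(252.8400−123.4800)=1.0766; B=V−Δ·S=-16.2684
As a check, the time-0 holding Δ(0,0)·S0 + B(0,0) comes to 194.7389 — exactly V0.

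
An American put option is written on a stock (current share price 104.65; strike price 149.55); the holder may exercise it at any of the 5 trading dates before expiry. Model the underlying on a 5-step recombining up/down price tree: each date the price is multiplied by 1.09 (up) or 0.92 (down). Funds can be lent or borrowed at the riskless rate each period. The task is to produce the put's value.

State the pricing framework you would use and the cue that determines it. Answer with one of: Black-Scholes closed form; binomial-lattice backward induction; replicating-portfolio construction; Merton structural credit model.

Key observation: the put (strike 149.55 on spot 104.65) is American-style on a 5-step discrete price model, so the early-exercise decision at every node requires stepwise backward valuation — a closed form cannot price the exercise right.

framework: binomial-lattice backward induction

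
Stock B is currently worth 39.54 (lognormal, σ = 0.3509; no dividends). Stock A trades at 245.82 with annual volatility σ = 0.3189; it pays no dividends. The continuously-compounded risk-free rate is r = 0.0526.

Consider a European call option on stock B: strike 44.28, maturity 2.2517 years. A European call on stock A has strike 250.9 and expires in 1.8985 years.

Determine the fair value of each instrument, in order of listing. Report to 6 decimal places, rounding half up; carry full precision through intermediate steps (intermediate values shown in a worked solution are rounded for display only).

[stock B call K=44.28]
σ√T = 0.3509·√2.2517 = 0.526549
d₁ = (ln(S/K) + (r+σ²/2)T) / (σ√T) = (ln(39.54/44.28) + (0.0526+0.3509²/2)·2.2517) / 0.526549 = (-0.113220 + 0.257066) / 0.526549 = 0.273186
d₂ = d₁ − σ√T = 0.273186 − 0.526549 = -0.253362
e^{−rT} = 0.888306
N(d₁) = 0.607645,  N(d₂) = 0.399994
price = S·N(d₁) − K·e^{−rT}·N(d₂) = 24.026284 − 15.733436 = 8.292848
[stock A call K=250.9]
σ√T = 0.3189·√1.8985 = 0.439400
d₁ = (ln(S/K) + (r+σ²/2)T) / (σ√T) = (ln(245.82/250.9) + (0.0526+0.3189²/2)·1.8985) / 0.439400 = (-0.020455 + 0.196397) / 0.439400 = 0.400415
d₂ = d₁ − σ√T = 0.400415 − 0.439400 = -0.038985
e^{−rT} = 0.904963
N(d₁) = 0.655575,  N(d₂) = 0.484451
price = S·N(d₁) − K·e^{−rT}·N(d₂) = 161.153344 − 109.997206 = 51.156138

price(stock B call K=44.28) = 8.292848
price(stock A call K=250.9) = 51.156138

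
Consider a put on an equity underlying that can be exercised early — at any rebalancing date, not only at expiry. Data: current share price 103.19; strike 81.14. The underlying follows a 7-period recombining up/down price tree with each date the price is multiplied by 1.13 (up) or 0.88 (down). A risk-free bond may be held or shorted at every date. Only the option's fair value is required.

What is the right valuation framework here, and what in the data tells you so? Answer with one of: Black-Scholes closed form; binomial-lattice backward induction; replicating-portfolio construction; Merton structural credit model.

Key observation: an American put (K = 81.14, S₀ = 103.19) on a 7-date tree has no closed form — the optimal stopping decision is embedded and must be resolved recursively from expiry.

framework: binomial-lattice backward induction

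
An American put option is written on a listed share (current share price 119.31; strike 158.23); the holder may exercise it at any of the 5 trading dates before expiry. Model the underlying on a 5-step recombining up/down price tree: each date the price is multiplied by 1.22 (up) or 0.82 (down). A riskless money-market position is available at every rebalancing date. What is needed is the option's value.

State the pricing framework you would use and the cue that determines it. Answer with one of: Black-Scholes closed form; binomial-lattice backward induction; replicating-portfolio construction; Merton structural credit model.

framework: binomial-lattice backward induction

Key observation: the exercise right at every one of the 5 steps is what matters: each node needs max(158.23 − S, continuation), which only the stepwise tree valuation starting from spot 119.31 delivers.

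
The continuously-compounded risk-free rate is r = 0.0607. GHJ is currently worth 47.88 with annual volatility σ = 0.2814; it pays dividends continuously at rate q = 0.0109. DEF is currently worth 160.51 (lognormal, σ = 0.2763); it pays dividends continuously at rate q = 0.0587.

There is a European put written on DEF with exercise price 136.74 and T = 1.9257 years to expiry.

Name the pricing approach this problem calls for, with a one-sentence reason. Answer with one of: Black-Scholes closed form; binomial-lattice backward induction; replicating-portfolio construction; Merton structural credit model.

framework: Black-Scholes closed form

Key observation: a European-exercise option on DEF struck at 136.74 — a GBM underlying with constant parameters — admits an analytic price: the data contain no early exercise, no discrete tree, no debt structure.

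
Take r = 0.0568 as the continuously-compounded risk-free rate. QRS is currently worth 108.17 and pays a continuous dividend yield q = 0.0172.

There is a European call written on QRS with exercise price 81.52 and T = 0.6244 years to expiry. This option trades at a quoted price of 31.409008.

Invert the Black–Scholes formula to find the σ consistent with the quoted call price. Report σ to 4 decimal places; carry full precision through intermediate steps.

At σ = 0.4300 the Black–Scholes value reproduces the quote:
σ√T = 0.43·√0.6244 = 0.339782
d₁ = (ln(S/K) + (r−q+σ²/2)T) / (σ√T) = (ln(108.17/81.52) + (0.0568−0.0172+0.43²/2)·0.6244) / 0.339782 = (0.282856 + 0.082452) / 0.339782 = 1.075125
d₂ = d₁ − σ√T = 1.075125 − 0.339782 = 0.735343
e^{−rT} = 0.965156
e^{−qT} = 0.989318
N(d₁) = 0.858841,  N(d₂) = 0.768935
V = S·e^{−qT}·N(d₁) − K·e^{−rT}·N(d₂) = 91.908401 − 60.499393 = 31.409008 (the quoted price), and the Black–Scholes price is strictly increasing in σ, so σ is unique

sigma = 0.4300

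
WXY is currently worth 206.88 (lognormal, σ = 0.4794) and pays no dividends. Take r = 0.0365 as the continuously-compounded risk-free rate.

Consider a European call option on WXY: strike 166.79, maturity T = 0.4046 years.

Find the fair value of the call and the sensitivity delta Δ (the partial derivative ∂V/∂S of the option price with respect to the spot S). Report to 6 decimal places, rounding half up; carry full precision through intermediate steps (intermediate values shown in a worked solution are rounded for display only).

price = 49.800044
Δ = 0.817871

σ√T = 0.4794·√0.4046 = 0.304938
d₁ = (ln(S/K) + (r+σ²/2)T) / (σ√T) = (ln(206.88/166.79) + (0.0365+0.4794²/2)·0.4046) / 0.304938 = (0.215403 + 0.061261) / 0.304938 = 0.907283
d₂ = d₁ − σ√T = 0.907283 − 0.304938 = 0.602346
e^{−rT} = 0.985341
N(d₁) = 0.817871,  N(d₂) = 0.726528
Call price V = S·N(d₁) − K·e^{−rT}·N(d₂) = 169.201249 − 119.401205 = 49.800044
Δ = N(d₁) = 0.817871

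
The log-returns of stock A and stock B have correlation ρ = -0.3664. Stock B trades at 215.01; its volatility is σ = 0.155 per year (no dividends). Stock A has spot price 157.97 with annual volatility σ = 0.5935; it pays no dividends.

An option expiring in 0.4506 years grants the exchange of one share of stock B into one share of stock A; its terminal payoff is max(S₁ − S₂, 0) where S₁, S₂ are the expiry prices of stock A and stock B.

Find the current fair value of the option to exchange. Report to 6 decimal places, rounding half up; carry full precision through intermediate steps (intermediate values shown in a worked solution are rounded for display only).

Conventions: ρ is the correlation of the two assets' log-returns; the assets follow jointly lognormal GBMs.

exchange price = 11.818167

σ_eff = √(σ₁² + σ₂² − 2ρσ₁σ₂) = √(0.5935² + 0.155² − 2·-0.3664·0.5935·0.155) = 0.666093
d₁ = (ln(S₁/S₂) + (q₂ − q₁ + σ_eff²/2)T) / (σ_eff√T) = (ln(157.97/215.01) + (0.0 − 0.0 + 0.221840)·0.4506) / 0.447126 = -0.465905
d₂ = d₁ − σ_eff√T = -0.465905 − 0.447126 = -0.913031
N(d₁) = 0.320642,  N(d₂) = 0.180613
V = S₁·e^{−q₁T}·N(d₁) − S₂·e^{−q₂T}·N(d₂) = 50.651769 − 38.833602 = 11.818167
Key observation: pricing in stock B-units makes this a unit-strike call on the ratio S₁/S₂ — the risk-free rate cancels and cannot affect the value.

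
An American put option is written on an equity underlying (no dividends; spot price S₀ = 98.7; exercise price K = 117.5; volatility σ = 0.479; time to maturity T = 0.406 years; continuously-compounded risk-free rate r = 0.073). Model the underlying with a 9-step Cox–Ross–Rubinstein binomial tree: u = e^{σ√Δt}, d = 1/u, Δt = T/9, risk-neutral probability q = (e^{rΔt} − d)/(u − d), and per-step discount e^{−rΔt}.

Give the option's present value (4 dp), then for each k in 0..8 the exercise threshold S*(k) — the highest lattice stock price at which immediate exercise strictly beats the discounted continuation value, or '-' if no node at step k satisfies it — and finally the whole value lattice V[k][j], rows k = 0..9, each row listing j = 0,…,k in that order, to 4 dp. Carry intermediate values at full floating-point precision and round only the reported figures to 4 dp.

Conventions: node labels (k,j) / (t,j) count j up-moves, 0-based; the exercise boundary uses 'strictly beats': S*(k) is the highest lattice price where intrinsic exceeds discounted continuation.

price = 23.0058
boundary = - - 80.5285 72.7388 80.5285 72.7388 80.5285 89.1525 98.7000
tree:
23.0058
29.5949 16.3236
36.9715 22.1398 10.3983
44.7612 29.1047 15.0618 5.6293
51.7974 36.9715 21.1377 8.8586 2.3163
58.1530 44.7612 28.5751 13.5626 4.0373 0.5462
63.8938 51.7974 36.9715 20.0550 6.9173 1.0761 0.0000
69.0792 58.1530 44.7612 28.3475 11.5853 2.1202 0.0000 0.0000
73.7631 63.8938 51.7974 36.9715 18.8000 4.1772 0.0000 0.0000 0.0000
77.9939 69.0792 58.1530 44.7612 28.3475 8.2300 0.0000 0.0000 0.0000 0.0000

Δt=0.04511  u=1.10709  d=0.90327  q=0.49077  discount=0.99671
step 9 (expiry): payoffs max(K−S,0) = 77.9939 69.0792 58.1530 44.7612 28.3475 8.2300 0.0000 0.0000 0.0000 0.0000
step 8: (k=8,j=0): S=43.7369, K−S=73.7631, hold=73.3768 ⇒ V=73.7631 exercise | (k=8,j=1): S=53.6062, K−S=63.8938, hold=63.5075 ⇒ V=63.8938 exercise | (k=8,j=2): S=65.7026, K−S=51.7974, hold=51.4111 ⇒ V=51.7974 exercise | (k=8,j=3): S=80.5285, K−S=36.9715, hold=36.5852 ⇒ V=36.9715 exercise | (k=8,j=4): S=98.7000, K−S=18.8000, hold=18.4137 ⇒ V=18.8000 exercise | (k=8,j=5): S=120.9719, K−S=0.0000, hold=4.1772 ⇒ V=4.1772 continue | (k=8,j=6): S=148.2695, K−S=0.0000, hold=0.0000 ⇒ V=0.0000 continue | (k=8,j=7): S=181.7268, K−S=0.0000, hold=0.0000 ⇒ V=0.0000 continue | (k=8,j=8): S=222.7339, K−S=0.0000, hold=0.0000 ⇒ V=0.0000 continue  boundary S*=98.7000
step 7: (k=7,j=0): S=48.4208, K−S=69.0792, hold=68.6929 ⇒ V=69.0792 exercise | (k=7,j=1): S=59.3470, K−S=58.1530, hold=57.7667 ⇒ V=58.1530 exercise | (k=7,j=2): S=72.7388, K−S=44.7612, hold=44.3749 ⇒ V=44.7612 exercise | (k=7,j=3): S=89.1525, K−S=28.3475, hold=27.9612 ⇒ V=28.3475 exercise | (k=7,j=4): S=109.2700, K−S=8.2300, hold=11.5853 ⇒ V=11.5853 continue | (k=7,j=5): S=133.9270, K−S=0.0000, hold=2.1202 ⇒ V=2.1202 continue | (k=7,j=6): S=164.1479, K−S=0.0000, hold=0.0000 ⇒ V=0.0000 continue | (k=7,j=7): S=201.1883, K−S=0.0000, hold=0.0000 ⇒ V=0.0000 continue  boundary S*=89.1525
step 6: (k=6,j=0): S=53.6062, K−S=63.8938, hold=63.5075 ⇒ V=63.8938 exercise | (k=6,j=1): S=65.7026, K−S=51.7974, hold=51.4111 ⇒ V=51.7974 exercise | (k=6,j=2): S=80.5285, K−S=36.9715, hold=36.5852 ⇒ V=36.9715 exercise | (k=6,j=3): S=98.7000, K−S=18.8000, hold=20.0550 ⇒ V=20.0550 continue | (k=6,j=4): S=120.9719, K−S=0.0000, hold=6.9173 ⇒ V=6.9173 continue | (k=6,j=5): S=148.2695, K−S=0.0000, hold=1.0761 ⇒ V=1.0761 continue | (k=6,j=6): S=181.7268, K−S=0.0000, hold=0.0000 ⇒ V=0.0000 continue  boundary S*=80.5285
step 5: (k=5,j=0): S=59.3470, K−S=58.1530, hold=57.7667 ⇒ V=58.1530 exercise | (k=5,j=1): S=72.7388, K−S=44.7612, hold=44.3749 ⇒ V=44.7612 exercise | (k=5,j=2): S=89.1525, K−S=28.3475, hold=28.5751 ⇒ V=28.5751 continue | (k=5,j=3): S=109.2700, K−S=8.2300, hold=13.5626 ⇒ V=13.5626 continue | (k=5,j=4): S=133.9270, K−S=0.0000, hold=4.0373 ⇒ V=4.0373 continue | (k=5,j=5): S=164.1479, K−S=0.0000, hold=0.5462 ⇒ V=0.5462 continue  boundary S*=72.7388
step 4: (k=4,j=0): S=65.7026, K−S=51.7974, hold=51.4111 ⇒ V=51.7974 exercise | (k=4,j=1): S=80.5285, K−S=36.9715, hold=36.6965 ⇒ V=36.9715 exercise | (k=4,j=2): S=98.7000, K−S=18.8000, hold=21.1377 ⇒ V=21.1377 continue | (k=4,j=3): S=120.9719, K−S=0.0000, hold=8.8586 ⇒ V=8.8586 continue | (k=4,j=4): S=148.2695, K−S=0.0000, hold=2.3163 ⇒ V=2.3163 continue  boundary S*=80.5285
step 3: (k=3,j=0): S=72.7388, K−S=44.7612, hold=44.3749 ⇒ V=44.7612 exercise | (k=3,j=1): S=89.1525, K−S=28.3475, hold=29.1047 ⇒ V=29.1047 continue | (k=3,j=2): S=109.2700, K−S=8.2300, hold=15.0618 ⇒ V=15.0618 continue | (k=3,j=3): S=133.9270, K−S=0.0000, hold=5.6293 ⇒ V=5.6293 continue  boundary S*=72.7388
step 2: (k=2,j=0): S=80.5285, K−S=36.9715, hold=36.9555 ⇒ V=36.9715 exercise | (k=2,j=1): S=98.7000, K−S=18.8000, hold=22.1398 ⇒ V=22.1398 continue | (k=2,j=2): S=120.9719, K−S=0.0000, hold=10.3983 ⇒ V=10.3983 continue  boundary S*=80.5285
step 1: (k=1,j=0): S=89.1525, K−S=28.3475, hold=29.5949 ⇒ V=29.5949 continue | (k=1,j=1): S=109.2700, K−S=8.2300, hold=16.3236 ⇒ V=16.3236 continue  boundary S*=-
step 0: (k=0,j=0): S=98.7000, K−S=18.8000, hold=23.0058 ⇒ V=23.0058 continue  boundary S*=-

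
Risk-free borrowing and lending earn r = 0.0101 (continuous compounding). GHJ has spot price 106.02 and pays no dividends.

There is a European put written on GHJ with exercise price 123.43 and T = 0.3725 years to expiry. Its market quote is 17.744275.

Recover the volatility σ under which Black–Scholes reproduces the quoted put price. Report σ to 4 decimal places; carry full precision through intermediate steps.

sigma = 0.2030

At σ = 0.2030 the Black–Scholes value reproduces the quote:
σ√T = 0.203·√0.3725 = 0.123897
d₁ = (ln(S/K) + (r+σ²/2)T) / (σ√T) = (ln(106.02/123.43) + (0.0101+0.203²/2)·0.3725) / 0.123897 = (-0.152046 + 0.011437) / 0.123897 = -1.134891
d₂ = d₁ − σ√T = -1.134891 − 0.123897 = -1.258787
e^{−rT} = 0.996245
N(−d₁) = 0.871789,  N(−d₂) = 0.895946
V = K·e^{−rT}·N(−d₂) − S·N(−d₁) = 110.171388 − 92.427113 = 17.744275 (the observed quote) — the price is monotone increasing in volatility, hence this σ is the only solution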